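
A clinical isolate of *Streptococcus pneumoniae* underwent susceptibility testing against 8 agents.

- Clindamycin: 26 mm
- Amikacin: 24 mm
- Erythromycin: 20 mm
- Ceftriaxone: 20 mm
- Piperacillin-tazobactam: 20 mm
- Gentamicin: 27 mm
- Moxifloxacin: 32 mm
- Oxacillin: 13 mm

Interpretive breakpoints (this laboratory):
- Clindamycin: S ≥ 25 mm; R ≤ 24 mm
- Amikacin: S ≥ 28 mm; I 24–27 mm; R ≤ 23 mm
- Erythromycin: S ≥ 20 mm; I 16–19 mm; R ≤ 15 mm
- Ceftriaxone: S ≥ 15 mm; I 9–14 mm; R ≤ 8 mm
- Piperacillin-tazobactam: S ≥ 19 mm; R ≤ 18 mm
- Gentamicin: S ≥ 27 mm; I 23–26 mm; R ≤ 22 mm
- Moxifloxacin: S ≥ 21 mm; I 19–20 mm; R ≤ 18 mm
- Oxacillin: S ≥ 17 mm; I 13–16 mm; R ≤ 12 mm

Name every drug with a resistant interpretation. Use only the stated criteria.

none

Clindamycin: 26 mm is ≥ 25 mm → S
Amikacin 24 mm: in 24–27 mm — intermediate
Erythromycin: 20 mm is ≥ 20 mm ⇒ Susceptible
Ceftriaxone: 20 mm is ≥ 15 mm — susceptible
Piperacillin-tazobactam (20 mm) ≥ 19 mm → S
Gentamicin 27 mm: ≥ 27 mm ⇒ Susceptible
Moxifloxacin: 32 mm is ≥ 21 mm → Susceptible
Oxacillin (13 mm) in 13–16 mm ⇒ Intermediate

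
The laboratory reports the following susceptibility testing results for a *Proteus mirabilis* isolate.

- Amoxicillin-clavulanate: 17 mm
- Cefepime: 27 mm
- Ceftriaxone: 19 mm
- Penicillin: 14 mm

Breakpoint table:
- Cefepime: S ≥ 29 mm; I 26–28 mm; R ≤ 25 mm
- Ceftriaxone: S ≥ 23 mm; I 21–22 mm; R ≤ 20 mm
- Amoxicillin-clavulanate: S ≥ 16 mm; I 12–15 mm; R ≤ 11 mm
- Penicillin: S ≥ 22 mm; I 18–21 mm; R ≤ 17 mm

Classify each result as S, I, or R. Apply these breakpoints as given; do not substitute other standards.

S, I, R, R

Amoxicillin-clavulanate 17 mm: ≥ 16 mm → S
Cefepime 27 mm: in 26–28 mm → intermediate
Ceftriaxone 19 mm: ≤ 20 mm → R
Penicillin: 14 mm is ≤ 17 mm ⇒ resistant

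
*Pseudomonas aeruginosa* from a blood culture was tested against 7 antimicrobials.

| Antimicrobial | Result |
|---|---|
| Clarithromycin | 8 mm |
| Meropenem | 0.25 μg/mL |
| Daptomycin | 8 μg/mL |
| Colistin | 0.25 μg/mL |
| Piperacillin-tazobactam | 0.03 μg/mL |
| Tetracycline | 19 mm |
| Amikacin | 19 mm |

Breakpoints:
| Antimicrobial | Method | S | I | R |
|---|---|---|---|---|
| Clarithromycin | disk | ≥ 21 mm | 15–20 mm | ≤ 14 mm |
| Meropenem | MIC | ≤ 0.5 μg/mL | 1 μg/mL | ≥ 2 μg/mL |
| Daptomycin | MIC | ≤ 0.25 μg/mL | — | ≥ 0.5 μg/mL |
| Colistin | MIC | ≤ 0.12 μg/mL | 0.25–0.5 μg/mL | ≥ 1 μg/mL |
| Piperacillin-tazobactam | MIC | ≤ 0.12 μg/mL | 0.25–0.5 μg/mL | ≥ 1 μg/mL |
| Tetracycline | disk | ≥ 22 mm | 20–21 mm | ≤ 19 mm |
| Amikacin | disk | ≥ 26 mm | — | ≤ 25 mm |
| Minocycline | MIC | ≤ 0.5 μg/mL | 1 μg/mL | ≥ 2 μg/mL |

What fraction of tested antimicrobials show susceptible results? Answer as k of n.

2 of 7

Clarithromycin 8 mm: ≤ 14 mm — resistant
Meropenem: 0.25 μg/mL is ≤ 0.5 μg/mL → S
Daptomycin: 8 μg/mL is ≥ 0.5 μg/mL — R
Colistin: 0.25 μg/mL is in 0.25–0.5 μg/mL → I
Piperacillin-tazobactam: 0.03 μg/mL is ≤ 0.12 μg/mL → Susceptible
Tetracycline: 19 mm is ≤ 19 mm — Resistant
Amikacin 19 mm: ≤ 25 mm — Resistant
Susceptible: 2/7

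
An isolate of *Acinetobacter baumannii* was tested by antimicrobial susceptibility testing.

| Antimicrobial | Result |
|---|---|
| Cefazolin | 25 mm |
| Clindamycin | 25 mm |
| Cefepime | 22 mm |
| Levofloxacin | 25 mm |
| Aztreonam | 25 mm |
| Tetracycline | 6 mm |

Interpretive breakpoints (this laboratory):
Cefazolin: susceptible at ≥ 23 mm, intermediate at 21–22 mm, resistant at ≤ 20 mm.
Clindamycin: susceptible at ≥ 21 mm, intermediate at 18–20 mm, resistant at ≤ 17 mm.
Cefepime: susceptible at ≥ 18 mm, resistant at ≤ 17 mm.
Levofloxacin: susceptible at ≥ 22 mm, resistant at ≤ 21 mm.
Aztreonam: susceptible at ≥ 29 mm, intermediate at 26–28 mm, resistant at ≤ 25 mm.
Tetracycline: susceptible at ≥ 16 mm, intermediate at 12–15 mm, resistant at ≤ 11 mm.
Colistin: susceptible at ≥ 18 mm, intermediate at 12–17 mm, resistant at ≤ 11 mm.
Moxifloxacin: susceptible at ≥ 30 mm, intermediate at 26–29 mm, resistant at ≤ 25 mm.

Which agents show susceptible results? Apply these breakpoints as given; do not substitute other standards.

cefazolin, clindamycin, cefepime, levofloxacin

Cefazolin: 25 mm is ≥ 23 mm → S
Clindamycin (25 mm) ≥ 21 mm ⇒ S
Cefepime (22 mm) ≥ 18 mm — S
Levofloxacin (25 mm) ≥ 22 mm — Susceptible
Aztreonam: 25 mm is ≤ 25 mm — resistant
Tetracycline 6 mm: ≤ 11 mm ⇒ Resistant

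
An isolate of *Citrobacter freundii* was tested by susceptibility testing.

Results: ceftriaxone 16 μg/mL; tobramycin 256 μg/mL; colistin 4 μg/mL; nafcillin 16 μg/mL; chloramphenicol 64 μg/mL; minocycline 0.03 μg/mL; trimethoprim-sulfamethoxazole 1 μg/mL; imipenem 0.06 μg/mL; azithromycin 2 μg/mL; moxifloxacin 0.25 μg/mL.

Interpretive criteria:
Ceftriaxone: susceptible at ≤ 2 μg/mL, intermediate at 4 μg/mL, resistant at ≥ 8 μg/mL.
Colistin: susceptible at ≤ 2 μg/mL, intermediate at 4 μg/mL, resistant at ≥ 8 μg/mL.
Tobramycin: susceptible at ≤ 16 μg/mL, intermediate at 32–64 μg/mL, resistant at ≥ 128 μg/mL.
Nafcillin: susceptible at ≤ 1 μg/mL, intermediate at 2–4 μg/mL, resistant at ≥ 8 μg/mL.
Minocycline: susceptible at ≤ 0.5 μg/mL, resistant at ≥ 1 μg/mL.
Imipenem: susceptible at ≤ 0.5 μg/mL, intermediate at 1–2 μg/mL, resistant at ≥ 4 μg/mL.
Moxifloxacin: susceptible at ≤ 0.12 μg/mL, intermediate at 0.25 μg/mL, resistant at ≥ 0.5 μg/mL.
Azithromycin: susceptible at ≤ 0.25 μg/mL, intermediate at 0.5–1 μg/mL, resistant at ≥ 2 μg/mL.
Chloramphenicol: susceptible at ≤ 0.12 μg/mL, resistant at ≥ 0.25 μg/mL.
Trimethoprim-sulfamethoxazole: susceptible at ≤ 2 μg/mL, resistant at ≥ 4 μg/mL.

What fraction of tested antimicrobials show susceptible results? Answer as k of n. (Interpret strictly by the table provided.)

Ceftriaxone 16 μg/mL: ≥ 8 μg/mL → R
Tobramycin (256 μg/mL) ≥ 128 μg/mL — Resistant
Colistin (4 μg/mL) = 4 μg/mL ⇒ Intermediate
Nafcillin 16 μg/mL: ≥ 8 μg/mL ⇒ Resistant
Chloramphenicol 64 μg/mL: ≥ 0.25 μg/mL → Resistant
Minocycline (0.03 μg/mL) ≤ 0.5 μg/mL — S
Trimethoprim-sulfamethoxazole 1 μg/mL: ≤ 2 μg/mL — Susceptible
Imipenem: 0.06 μg/mL is ≤ 0.5 μg/mL ⇒ Susceptible
Azithromycin: 2 μg/mL is ≥ 2 μg/mL → Resistant
Moxifloxacin (0.25 μg/mL) = 0.25 μg/mL ⇒ I
Susceptible: 3/10

3 of 10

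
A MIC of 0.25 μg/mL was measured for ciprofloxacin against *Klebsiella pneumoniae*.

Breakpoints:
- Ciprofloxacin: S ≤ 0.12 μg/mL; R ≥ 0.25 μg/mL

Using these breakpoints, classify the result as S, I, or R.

R

Ciprofloxacin: 0.25 μg/mL is ≥ 0.25 μg/mL → resistant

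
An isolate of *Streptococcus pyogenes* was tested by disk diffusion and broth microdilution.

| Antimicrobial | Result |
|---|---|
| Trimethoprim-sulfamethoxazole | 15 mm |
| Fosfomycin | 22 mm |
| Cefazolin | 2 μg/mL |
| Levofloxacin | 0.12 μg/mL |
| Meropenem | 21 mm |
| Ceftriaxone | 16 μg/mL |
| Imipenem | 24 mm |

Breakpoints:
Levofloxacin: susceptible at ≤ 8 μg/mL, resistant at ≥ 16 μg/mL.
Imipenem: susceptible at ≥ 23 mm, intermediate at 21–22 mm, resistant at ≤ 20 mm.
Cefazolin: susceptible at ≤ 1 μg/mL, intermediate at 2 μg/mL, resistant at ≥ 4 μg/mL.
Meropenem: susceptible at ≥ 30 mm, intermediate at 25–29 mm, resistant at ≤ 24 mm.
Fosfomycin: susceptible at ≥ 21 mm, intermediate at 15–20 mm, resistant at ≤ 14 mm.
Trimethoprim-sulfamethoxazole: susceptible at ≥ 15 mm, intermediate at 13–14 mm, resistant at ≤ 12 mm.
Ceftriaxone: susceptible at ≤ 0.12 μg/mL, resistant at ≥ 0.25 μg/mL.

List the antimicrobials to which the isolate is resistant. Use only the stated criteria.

Trimethoprim-sulfamethoxazole 15 mm: ≥ 15 mm → Susceptible
Fosfomycin 22 mm: ≥ 21 mm — Susceptible
Cefazolin 2 μg/mL: = 2 μg/mL — I
Levofloxacin (0.12 μg/mL) ≤ 8 μg/mL ⇒ S
Meropenem 21 mm: ≤ 24 mm → resistant
Ceftriaxone: 16 μg/mL is ≥ 0.25 μg/mL ⇒ resistant
Imipenem 24 mm: ≥ 23 mm — Susceptible

meropenem, ceftriaxone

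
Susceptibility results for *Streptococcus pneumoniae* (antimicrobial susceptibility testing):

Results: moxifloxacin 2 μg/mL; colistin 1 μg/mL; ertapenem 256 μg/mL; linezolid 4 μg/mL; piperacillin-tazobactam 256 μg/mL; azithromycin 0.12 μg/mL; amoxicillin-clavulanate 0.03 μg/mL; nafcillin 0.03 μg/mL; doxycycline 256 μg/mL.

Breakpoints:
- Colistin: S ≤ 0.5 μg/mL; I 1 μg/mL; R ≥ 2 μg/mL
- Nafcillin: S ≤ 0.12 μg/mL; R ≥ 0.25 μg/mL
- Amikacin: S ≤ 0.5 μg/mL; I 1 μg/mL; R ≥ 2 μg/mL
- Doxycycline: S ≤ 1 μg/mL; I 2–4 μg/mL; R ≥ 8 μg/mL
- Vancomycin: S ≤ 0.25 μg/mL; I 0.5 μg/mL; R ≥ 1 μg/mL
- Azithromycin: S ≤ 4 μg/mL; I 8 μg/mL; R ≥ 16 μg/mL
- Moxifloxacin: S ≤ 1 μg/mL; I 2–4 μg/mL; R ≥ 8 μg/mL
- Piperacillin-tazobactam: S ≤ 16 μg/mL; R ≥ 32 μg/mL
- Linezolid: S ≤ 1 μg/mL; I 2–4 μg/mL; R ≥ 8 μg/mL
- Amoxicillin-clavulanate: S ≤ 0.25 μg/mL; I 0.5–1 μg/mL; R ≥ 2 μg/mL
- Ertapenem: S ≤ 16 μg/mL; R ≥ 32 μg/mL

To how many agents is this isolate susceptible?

Moxifloxacin (2 μg/mL) in 2–4 μg/mL → Intermediate
Colistin (1 μg/mL) = 1 μg/mL → intermediate
Ertapenem 256 μg/mL: ≥ 32 μg/mL — Resistant
Linezolid: 4 μg/mL is in 2–4 μg/mL ⇒ Intermediate
Piperacillin-tazobactam 256 μg/mL: ≥ 32 μg/mL — resistant
Azithromycin 0.12 μg/mL: ≤ 4 μg/mL → S
Amoxicillin-clavulanate 0.03 μg/mL: ≤ 0.25 μg/mL ⇒ S
Nafcillin 0.03 μg/mL: ≤ 0.12 μg/mL → susceptible
Doxycycline 256 μg/mL: ≥ 8 μg/mL — R
Susceptible: 3

3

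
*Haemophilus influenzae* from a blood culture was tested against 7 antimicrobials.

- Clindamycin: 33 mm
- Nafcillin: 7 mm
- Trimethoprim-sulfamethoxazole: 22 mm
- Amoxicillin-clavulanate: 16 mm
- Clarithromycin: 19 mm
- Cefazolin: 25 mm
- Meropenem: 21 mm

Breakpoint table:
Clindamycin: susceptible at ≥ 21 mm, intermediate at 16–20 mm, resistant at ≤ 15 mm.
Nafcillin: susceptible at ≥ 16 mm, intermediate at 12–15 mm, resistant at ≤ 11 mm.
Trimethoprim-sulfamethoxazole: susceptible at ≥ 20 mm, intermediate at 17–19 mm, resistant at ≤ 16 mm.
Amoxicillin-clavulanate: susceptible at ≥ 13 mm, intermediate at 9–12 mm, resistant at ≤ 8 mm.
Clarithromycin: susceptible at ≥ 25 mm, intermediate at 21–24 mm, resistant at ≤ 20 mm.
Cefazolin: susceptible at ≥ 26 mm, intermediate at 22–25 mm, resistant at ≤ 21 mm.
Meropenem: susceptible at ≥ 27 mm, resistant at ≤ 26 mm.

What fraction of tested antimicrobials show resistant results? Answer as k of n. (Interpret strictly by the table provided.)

3 of 7

Clindamycin 33 mm: ≥ 21 mm ⇒ Susceptible
Nafcillin: 7 mm is ≤ 11 mm — R
Trimethoprim-sulfamethoxazole (22 mm) ≥ 20 mm — Susceptible
Amoxicillin-clavulanate 16 mm: ≥ 13 mm → susceptible
Clarithromycin: 19 mm is ≤ 20 mm — Resistant
Cefazolin (25 mm) in 22–25 mm → I
Meropenem (21 mm) ≤ 26 mm — Resistant
Resistant: 3/7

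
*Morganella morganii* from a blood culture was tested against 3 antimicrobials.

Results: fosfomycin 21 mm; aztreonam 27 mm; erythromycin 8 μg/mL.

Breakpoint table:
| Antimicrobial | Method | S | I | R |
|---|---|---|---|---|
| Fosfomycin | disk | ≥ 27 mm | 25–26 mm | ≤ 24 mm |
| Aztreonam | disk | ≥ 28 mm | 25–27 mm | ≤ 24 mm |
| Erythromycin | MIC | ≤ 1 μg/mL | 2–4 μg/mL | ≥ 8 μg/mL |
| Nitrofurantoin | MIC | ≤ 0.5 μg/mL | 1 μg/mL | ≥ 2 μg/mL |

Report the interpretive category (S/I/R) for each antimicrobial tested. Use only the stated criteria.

R, I, R

Fosfomycin (21 mm) ≤ 24 mm → resistant
Aztreonam (27 mm) in 25–27 mm — I
Erythromycin: 8 μg/mL is ≥ 8 μg/mL — Resistant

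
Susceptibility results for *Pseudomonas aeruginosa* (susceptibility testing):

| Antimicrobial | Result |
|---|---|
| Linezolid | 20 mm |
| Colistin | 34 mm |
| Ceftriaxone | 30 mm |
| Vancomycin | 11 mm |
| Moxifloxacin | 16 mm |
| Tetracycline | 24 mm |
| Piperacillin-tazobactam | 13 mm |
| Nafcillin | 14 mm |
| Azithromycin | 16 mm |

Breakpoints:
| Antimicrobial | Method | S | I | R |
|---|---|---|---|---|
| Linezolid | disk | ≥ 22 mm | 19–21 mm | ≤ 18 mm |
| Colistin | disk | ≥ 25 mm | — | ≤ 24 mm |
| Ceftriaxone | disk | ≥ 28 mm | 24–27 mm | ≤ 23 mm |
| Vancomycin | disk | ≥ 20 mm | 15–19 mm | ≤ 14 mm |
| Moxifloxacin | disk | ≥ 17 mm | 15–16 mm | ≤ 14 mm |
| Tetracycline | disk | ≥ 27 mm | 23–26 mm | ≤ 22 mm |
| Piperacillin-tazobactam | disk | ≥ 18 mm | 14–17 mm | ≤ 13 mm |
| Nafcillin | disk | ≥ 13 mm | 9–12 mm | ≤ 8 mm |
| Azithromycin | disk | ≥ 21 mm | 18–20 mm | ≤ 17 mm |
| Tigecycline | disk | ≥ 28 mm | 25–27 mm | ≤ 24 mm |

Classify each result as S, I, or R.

I, S, S, R, I, I, R, S, R

Linezolid: 20 mm is in 19–21 mm ⇒ intermediate
Colistin: 34 mm is ≥ 25 mm → S
Ceftriaxone 30 mm: ≥ 28 mm → susceptible
Vancomycin 11 mm: ≤ 14 mm — Resistant
Moxifloxacin 16 mm: in 15–16 mm ⇒ intermediate
Tetracycline (24 mm) in 23–26 mm ⇒ I
Piperacillin-tazobactam 13 mm: ≤ 13 mm ⇒ Resistant
Nafcillin (14 mm) ≥ 13 mm ⇒ S
Azithromycin (16 mm) ≤ 17 mm ⇒ Resistant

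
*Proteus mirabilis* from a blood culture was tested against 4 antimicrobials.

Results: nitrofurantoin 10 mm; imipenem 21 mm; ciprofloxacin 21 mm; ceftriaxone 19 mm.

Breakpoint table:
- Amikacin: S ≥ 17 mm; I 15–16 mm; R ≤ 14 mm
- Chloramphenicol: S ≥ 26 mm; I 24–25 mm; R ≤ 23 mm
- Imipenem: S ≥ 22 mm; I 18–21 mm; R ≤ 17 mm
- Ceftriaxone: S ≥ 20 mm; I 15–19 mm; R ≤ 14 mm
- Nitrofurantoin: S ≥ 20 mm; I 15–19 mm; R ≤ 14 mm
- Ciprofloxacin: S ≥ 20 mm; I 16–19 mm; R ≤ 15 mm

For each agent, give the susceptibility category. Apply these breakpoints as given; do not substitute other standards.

R, I, S, I

Nitrofurantoin (10 mm) ≤ 14 mm ⇒ R
Imipenem 21 mm: in 18–21 mm → Intermediate
Ciprofloxacin 21 mm: ≥ 20 mm ⇒ Susceptible
Ceftriaxone: 19 mm is in 15–19 mm ⇒ intermediate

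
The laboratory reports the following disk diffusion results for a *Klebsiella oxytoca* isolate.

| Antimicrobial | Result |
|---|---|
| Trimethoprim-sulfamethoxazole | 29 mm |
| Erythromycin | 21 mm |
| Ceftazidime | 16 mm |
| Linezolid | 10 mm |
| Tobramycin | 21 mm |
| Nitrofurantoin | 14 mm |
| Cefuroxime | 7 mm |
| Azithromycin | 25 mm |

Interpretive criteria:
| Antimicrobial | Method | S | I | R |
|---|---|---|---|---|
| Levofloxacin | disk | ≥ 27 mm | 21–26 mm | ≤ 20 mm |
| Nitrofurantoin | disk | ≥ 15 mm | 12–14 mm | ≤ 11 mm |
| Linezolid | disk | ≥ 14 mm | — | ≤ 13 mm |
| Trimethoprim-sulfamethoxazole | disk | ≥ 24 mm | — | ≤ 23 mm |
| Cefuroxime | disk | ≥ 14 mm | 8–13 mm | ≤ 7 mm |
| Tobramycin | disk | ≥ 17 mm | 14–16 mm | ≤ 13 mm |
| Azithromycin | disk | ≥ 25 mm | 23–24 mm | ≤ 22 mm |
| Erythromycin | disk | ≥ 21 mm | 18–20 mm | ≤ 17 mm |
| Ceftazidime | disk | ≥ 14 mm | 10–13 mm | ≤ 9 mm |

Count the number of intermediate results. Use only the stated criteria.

Trimethoprim-sulfamethoxazole: 29 mm is ≥ 24 mm — Susceptible
Erythromycin 21 mm: ≥ 21 mm ⇒ Susceptible
Ceftazidime 16 mm: ≥ 14 mm → Susceptible
Linezolid (10 mm) ≤ 13 mm — resistant
Tobramycin (21 mm) ≥ 17 mm → susceptible
Nitrofurantoin (14 mm) in 12–14 mm — I
Cefuroxime 7 mm: ≤ 7 mm — R
Azithromycin: 25 mm is ≥ 25 mm — S
Intermediate: 1

1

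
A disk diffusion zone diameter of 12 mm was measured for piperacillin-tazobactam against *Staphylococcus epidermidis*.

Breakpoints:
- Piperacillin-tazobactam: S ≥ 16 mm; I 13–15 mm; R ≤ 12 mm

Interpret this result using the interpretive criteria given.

Piperacillin-tazobactam 12 mm: ≤ 12 mm — resistant

R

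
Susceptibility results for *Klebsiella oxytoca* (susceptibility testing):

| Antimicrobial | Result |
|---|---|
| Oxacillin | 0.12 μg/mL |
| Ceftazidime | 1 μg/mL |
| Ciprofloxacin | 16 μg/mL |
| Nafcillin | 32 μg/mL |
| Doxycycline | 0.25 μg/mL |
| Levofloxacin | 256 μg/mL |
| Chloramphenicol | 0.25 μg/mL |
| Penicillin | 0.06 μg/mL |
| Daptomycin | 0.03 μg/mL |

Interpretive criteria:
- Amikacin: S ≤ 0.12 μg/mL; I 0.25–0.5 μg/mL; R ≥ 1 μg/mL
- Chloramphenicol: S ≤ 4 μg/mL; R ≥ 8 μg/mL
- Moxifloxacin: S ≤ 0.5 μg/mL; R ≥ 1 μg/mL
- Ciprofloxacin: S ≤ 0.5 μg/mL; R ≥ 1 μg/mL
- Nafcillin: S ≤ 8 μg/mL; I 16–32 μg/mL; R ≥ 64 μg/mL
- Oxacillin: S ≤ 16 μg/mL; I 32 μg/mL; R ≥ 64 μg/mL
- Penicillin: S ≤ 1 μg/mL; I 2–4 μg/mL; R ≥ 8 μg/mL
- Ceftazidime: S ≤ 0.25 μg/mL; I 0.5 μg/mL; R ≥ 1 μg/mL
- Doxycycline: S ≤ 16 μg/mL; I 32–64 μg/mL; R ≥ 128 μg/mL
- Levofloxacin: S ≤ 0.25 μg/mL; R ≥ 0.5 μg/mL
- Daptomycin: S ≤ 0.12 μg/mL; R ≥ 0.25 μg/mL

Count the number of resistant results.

3

Oxacillin 0.12 μg/mL: ≤ 16 μg/mL ⇒ Susceptible
Ceftazidime (1 μg/mL) ≥ 1 μg/mL → Resistant
Ciprofloxacin: 16 μg/mL is ≥ 1 μg/mL → R
Nafcillin: 32 μg/mL is in 16–32 μg/mL — intermediate
Doxycycline: 0.25 μg/mL is ≤ 16 μg/mL — susceptible
Levofloxacin 256 μg/mL: ≥ 0.5 μg/mL — Resistant
Chloramphenicol 0.25 μg/mL: ≤ 4 μg/mL → Susceptible
Penicillin: 0.06 μg/mL is ≤ 1 μg/mL → S
Daptomycin 0.03 μg/mL: ≤ 0.12 μg/mL — S
Resistant: 3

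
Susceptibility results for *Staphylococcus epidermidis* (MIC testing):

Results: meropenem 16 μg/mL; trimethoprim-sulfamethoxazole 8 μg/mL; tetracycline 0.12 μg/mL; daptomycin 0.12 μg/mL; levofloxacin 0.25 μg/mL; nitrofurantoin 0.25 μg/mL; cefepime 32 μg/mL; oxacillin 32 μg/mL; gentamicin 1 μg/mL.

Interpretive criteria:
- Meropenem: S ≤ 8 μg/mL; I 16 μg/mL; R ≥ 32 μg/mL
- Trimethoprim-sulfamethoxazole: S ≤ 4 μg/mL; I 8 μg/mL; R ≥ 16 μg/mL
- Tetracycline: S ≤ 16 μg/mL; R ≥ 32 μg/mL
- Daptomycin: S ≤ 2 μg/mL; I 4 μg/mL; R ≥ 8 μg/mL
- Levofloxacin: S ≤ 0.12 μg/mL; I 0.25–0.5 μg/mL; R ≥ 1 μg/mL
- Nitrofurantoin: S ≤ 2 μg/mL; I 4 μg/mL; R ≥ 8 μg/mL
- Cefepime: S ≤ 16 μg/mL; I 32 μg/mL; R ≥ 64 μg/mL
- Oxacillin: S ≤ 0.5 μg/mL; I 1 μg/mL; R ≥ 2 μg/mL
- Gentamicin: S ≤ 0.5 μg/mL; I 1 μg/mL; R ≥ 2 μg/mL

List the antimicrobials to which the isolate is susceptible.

tetracycline, daptomycin, nitrofurantoin

Meropenem 16 μg/mL: = 16 μg/mL → intermediate
Trimethoprim-sulfamethoxazole 8 μg/mL: = 8 μg/mL — Intermediate
Tetracycline 0.12 μg/mL: ≤ 16 μg/mL → Susceptible
Daptomycin 0.12 μg/mL: ≤ 2 μg/mL → susceptible
Levofloxacin: 0.25 μg/mL is in 0.25–0.5 μg/mL ⇒ Intermediate
Nitrofurantoin 0.25 μg/mL: ≤ 2 μg/mL → Susceptible
Cefepime 32 μg/mL: = 32 μg/mL ⇒ I
Oxacillin (32 μg/mL) ≥ 2 μg/mL → Resistant
Gentamicin: 1 μg/mL is = 1 μg/mL ⇒ intermediate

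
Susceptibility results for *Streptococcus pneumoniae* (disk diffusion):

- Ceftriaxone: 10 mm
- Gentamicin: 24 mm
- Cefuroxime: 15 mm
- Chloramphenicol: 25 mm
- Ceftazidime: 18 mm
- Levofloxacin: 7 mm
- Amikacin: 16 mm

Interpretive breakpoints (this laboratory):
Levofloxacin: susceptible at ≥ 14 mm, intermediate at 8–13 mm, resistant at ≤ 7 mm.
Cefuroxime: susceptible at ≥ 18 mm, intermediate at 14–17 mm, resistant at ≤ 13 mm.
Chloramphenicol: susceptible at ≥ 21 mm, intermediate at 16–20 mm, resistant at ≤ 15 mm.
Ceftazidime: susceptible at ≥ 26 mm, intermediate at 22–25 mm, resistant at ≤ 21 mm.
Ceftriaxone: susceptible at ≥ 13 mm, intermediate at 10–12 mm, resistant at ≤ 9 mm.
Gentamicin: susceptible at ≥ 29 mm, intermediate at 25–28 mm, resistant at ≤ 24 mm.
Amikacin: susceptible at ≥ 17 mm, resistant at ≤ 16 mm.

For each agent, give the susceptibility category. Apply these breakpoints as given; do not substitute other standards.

Ceftriaxone: 10 mm is in 10–12 mm — intermediate
Gentamicin (24 mm) ≤ 24 mm → R
Cefuroxime: 15 mm is in 14–17 mm ⇒ I
Chloramphenicol: 25 mm is ≥ 21 mm — susceptible
Ceftazidime 18 mm: ≤ 21 mm — R
Levofloxacin (7 mm) ≤ 7 mm ⇒ resistant
Amikacin: 16 mm is ≤ 16 mm → Resistant

I, R, I, S, R, R, R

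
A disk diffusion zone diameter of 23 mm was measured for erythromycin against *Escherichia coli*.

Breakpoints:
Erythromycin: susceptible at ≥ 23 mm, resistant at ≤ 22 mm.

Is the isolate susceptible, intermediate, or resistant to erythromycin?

Susceptible

Erythromycin (23 mm) ≥ 23 mm → S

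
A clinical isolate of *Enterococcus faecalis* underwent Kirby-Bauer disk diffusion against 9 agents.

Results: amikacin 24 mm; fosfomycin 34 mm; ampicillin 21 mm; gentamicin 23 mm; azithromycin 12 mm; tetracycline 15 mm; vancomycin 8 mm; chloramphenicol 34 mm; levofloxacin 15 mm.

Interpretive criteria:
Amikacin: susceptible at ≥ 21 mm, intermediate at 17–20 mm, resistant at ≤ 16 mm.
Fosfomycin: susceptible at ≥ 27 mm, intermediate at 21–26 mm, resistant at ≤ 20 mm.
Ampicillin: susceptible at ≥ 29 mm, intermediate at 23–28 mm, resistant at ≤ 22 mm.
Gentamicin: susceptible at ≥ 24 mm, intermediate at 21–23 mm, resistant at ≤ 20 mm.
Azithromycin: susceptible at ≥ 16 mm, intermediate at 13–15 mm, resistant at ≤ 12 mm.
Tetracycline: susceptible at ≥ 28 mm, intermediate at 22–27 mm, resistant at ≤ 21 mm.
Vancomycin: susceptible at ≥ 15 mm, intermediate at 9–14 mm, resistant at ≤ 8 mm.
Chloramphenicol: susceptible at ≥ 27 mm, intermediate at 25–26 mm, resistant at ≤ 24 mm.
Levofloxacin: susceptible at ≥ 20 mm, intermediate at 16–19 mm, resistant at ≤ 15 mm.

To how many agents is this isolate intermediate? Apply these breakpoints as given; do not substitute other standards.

1

Amikacin 24 mm: ≥ 21 mm ⇒ S
Fosfomycin: 34 mm is ≥ 27 mm → S
Ampicillin: 21 mm is ≤ 22 mm → resistant
Gentamicin: 23 mm is in 21–23 mm — Intermediate
Azithromycin (12 mm) ≤ 12 mm — R
Tetracycline: 15 mm is ≤ 21 mm — resistant
Vancomycin (8 mm) ≤ 8 mm → resistant
Chloramphenicol (34 mm) ≥ 27 mm — Susceptible
Levofloxacin 15 mm: ≤ 15 mm → Resistant
Intermediate: 1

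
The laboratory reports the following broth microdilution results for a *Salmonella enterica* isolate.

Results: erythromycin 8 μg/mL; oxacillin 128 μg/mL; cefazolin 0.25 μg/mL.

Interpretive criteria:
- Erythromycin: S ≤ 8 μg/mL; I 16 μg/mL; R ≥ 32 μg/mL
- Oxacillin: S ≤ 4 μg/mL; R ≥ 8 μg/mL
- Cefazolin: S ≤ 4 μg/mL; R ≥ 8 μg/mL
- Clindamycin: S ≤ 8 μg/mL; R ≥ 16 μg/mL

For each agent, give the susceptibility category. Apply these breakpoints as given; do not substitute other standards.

S, R, S

Erythromycin (8 μg/mL) ≤ 8 μg/mL → Susceptible
Oxacillin 128 μg/mL: ≥ 8 μg/mL — R
Cefazolin 0.25 μg/mL: ≤ 4 μg/mL — S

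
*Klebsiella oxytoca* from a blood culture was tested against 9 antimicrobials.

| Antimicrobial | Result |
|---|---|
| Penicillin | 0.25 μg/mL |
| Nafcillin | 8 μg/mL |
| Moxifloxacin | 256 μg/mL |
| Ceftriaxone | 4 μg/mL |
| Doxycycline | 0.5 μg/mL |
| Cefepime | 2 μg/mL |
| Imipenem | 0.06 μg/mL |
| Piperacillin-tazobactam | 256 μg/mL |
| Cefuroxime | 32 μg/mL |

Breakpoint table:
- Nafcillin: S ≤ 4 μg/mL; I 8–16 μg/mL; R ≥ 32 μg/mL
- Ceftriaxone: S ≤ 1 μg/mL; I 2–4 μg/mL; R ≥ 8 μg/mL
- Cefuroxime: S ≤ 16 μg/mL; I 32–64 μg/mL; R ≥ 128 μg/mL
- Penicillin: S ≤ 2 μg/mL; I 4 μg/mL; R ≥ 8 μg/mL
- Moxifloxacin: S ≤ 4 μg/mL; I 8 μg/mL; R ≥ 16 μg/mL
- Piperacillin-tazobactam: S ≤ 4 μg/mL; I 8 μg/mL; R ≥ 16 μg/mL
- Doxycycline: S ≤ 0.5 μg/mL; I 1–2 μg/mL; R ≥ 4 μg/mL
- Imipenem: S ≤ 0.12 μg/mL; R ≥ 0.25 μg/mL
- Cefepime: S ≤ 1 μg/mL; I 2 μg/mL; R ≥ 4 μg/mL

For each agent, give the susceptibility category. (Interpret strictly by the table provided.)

S, I, R, I, S, I, S, R, I

Penicillin 0.25 μg/mL: ≤ 2 μg/mL → S
Nafcillin (8 μg/mL) in 8–16 μg/mL ⇒ intermediate
Moxifloxacin: 256 μg/mL is ≥ 16 μg/mL — resistant
Ceftriaxone (4 μg/mL) in 2–4 μg/mL → I
Doxycycline (0.5 μg/mL) ≤ 0.5 μg/mL ⇒ Susceptible
Cefepime 2 μg/mL: = 2 μg/mL → I
Imipenem 0.06 μg/mL: ≤ 0.12 μg/mL ⇒ susceptible
Piperacillin-tazobactam (256 μg/mL) ≥ 16 μg/mL → resistant
Cefuroxime 32 μg/mL: in 32–64 μg/mL → I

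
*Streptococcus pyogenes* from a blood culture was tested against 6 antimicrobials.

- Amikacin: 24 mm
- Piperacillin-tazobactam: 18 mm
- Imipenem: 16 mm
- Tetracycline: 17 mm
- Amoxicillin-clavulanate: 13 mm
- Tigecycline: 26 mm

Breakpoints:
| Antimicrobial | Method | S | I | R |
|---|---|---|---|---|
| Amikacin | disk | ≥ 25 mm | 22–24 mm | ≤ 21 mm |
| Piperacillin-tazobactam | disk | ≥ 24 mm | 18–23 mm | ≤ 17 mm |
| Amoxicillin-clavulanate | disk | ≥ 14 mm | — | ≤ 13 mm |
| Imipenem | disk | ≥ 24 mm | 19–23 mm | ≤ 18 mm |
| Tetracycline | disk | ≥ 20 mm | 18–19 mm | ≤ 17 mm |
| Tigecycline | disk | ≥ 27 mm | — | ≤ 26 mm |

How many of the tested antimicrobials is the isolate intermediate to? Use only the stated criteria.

Amikacin 24 mm: in 22–24 mm — I
Piperacillin-tazobactam: 18 mm is in 18–23 mm — I
Imipenem (16 mm) ≤ 18 mm — resistant
Tetracycline 17 mm: ≤ 17 mm ⇒ Resistant
Amoxicillin-clavulanate: 13 mm is ≤ 13 mm — resistant
Tigecycline 26 mm: ≤ 26 mm ⇒ Resistant
Intermediate: 2

2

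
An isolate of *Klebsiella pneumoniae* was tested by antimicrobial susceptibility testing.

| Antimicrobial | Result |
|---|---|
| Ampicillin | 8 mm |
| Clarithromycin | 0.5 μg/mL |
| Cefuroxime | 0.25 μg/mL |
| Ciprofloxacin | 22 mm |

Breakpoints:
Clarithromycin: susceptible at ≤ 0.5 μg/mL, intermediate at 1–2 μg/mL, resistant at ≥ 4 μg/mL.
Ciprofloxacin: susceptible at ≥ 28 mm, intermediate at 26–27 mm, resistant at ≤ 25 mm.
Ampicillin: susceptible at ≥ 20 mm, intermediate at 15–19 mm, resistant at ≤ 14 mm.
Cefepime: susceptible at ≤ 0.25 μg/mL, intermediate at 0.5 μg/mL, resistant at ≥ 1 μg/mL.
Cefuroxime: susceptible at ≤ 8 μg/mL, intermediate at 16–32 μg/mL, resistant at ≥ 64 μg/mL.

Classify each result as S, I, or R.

Ampicillin 8 mm: ≤ 14 mm ⇒ resistant
Clarithromycin 0.5 μg/mL: ≤ 0.5 μg/mL — susceptible
Cefuroxime 0.25 μg/mL: ≤ 8 μg/mL — S
Ciprofloxacin 22 mm: ≤ 25 mm — Resistant

R, S, S, R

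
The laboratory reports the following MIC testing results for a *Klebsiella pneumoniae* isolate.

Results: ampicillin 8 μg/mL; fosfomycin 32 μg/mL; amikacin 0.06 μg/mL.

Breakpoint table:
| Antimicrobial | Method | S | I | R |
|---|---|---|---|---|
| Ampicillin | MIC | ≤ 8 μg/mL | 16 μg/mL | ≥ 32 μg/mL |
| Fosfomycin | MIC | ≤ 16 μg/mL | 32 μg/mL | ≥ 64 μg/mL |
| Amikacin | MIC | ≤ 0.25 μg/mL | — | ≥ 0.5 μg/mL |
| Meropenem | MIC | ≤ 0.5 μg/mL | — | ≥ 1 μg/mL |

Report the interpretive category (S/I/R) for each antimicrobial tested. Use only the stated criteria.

S, I, S

Ampicillin: 8 μg/mL is ≤ 8 μg/mL ⇒ Susceptible
Fosfomycin 32 μg/mL: = 32 μg/mL — I
Amikacin: 0.06 μg/mL is ≤ 0.25 μg/mL — S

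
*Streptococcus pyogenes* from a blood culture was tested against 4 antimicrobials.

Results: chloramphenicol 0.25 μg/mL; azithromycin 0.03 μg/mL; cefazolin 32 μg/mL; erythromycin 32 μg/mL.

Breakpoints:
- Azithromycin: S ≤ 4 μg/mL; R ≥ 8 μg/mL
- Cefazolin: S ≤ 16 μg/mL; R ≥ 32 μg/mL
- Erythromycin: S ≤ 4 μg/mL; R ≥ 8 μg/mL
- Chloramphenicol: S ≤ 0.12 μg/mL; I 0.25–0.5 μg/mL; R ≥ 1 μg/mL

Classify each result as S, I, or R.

Chloramphenicol: 0.25 μg/mL is in 0.25–0.5 μg/mL — intermediate
Azithromycin 0.03 μg/mL: ≤ 4 μg/mL → susceptible
Cefazolin: 32 μg/mL is ≥ 32 μg/mL ⇒ resistant
Erythromycin: 32 μg/mL is ≥ 8 μg/mL ⇒ R

I, S, R, R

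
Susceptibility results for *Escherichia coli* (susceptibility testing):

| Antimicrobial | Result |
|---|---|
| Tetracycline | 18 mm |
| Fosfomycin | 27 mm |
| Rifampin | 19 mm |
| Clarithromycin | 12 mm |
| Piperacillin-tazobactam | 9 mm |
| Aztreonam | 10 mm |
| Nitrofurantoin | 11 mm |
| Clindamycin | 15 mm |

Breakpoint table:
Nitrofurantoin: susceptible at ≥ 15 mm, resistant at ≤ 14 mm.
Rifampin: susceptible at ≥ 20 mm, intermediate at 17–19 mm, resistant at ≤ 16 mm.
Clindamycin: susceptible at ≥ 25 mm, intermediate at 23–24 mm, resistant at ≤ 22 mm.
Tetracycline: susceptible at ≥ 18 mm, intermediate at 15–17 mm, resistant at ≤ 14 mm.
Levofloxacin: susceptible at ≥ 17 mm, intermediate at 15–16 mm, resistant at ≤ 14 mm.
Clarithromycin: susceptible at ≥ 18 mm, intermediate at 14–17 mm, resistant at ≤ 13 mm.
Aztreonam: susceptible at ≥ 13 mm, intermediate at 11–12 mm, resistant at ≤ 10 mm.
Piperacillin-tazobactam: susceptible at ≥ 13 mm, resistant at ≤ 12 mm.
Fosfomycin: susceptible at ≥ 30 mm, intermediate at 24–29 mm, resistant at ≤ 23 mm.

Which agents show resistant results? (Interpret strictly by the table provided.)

Tetracycline 18 mm: ≥ 18 mm — Susceptible
Fosfomycin (27 mm) in 24–29 mm → Intermediate
Rifampin: 19 mm is in 17–19 mm — Intermediate
Clarithromycin: 12 mm is ≤ 13 mm ⇒ R
Piperacillin-tazobactam 9 mm: ≤ 12 mm — resistant
Aztreonam 10 mm: ≤ 10 mm ⇒ R
Nitrofurantoin (11 mm) ≤ 14 mm → Resistant
Clindamycin (15 mm) ≤ 22 mm — Resistant

clarithromycin, piperacillin-tazobactam, aztreonam, nitrofurantoin, clindamycin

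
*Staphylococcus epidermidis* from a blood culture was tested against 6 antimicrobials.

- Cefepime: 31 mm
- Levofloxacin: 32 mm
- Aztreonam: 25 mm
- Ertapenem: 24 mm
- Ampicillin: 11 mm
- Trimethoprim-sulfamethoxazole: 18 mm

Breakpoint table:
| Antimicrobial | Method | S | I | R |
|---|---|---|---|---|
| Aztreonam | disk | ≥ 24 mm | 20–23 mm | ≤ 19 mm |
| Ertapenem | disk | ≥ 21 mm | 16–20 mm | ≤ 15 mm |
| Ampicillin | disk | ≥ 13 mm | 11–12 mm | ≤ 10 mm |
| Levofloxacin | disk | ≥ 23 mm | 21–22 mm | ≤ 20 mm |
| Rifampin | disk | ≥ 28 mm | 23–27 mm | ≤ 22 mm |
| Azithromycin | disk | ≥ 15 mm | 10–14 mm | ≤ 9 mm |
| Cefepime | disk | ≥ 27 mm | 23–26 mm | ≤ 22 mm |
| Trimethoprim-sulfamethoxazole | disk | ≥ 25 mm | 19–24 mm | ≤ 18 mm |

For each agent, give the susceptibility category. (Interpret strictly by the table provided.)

S, S, S, S, I, R

Cefepime 31 mm: ≥ 27 mm → S
Levofloxacin (32 mm) ≥ 23 mm — Susceptible
Aztreonam 25 mm: ≥ 24 mm ⇒ Susceptible
Ertapenem (24 mm) ≥ 21 mm ⇒ susceptible
Ampicillin: 11 mm is in 11–12 mm ⇒ intermediate
Trimethoprim-sulfamethoxazole: 18 mm is ≤ 18 mm ⇒ R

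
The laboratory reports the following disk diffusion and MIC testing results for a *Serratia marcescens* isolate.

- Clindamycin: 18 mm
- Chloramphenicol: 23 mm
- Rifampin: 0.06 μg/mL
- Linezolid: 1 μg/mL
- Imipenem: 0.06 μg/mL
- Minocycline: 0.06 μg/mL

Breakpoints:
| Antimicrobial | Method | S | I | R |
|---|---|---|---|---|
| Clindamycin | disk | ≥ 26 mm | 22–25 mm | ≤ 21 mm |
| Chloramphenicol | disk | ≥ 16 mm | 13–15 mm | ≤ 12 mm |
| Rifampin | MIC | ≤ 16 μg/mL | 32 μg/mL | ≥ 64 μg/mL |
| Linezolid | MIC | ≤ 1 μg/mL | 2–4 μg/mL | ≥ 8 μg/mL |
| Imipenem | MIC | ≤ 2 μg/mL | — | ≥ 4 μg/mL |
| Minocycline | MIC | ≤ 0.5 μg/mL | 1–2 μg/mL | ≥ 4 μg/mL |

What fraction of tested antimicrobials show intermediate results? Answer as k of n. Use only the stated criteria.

Clindamycin 18 mm: ≤ 21 mm — R
Chloramphenicol: 23 mm is ≥ 16 mm → susceptible
Rifampin (0.06 μg/mL) ≤ 16 μg/mL → S
Linezolid: 1 μg/mL is ≤ 1 μg/mL ⇒ Susceptible
Imipenem 0.06 μg/mL: ≤ 2 μg/mL ⇒ S
Minocycline (0.06 μg/mL) ≤ 0.5 μg/mL → S
Intermediate: 0/6

0 of 6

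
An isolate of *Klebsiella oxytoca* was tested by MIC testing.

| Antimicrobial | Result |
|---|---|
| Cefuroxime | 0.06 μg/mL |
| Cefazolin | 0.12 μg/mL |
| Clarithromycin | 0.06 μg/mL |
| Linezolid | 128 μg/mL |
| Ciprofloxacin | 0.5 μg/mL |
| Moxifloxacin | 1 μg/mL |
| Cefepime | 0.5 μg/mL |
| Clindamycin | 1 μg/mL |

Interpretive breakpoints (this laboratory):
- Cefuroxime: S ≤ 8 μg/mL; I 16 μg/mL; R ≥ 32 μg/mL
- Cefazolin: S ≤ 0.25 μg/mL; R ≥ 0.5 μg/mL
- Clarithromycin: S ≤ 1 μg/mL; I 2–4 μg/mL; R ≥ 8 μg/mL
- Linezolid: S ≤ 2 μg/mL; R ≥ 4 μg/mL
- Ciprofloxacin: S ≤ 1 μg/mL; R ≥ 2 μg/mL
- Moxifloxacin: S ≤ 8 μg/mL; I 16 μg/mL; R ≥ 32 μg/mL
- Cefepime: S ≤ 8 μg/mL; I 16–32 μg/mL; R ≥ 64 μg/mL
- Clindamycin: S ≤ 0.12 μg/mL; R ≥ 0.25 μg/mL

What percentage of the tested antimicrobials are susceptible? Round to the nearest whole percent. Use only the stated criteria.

75%

Cefuroxime (0.06 μg/mL) ≤ 8 μg/mL → susceptible
Cefazolin: 0.12 μg/mL is ≤ 0.25 μg/mL → susceptible
Clarithromycin: 0.06 μg/mL is ≤ 1 μg/mL ⇒ susceptible
Linezolid 128 μg/mL: ≥ 4 μg/mL — resistant
Ciprofloxacin: 0.5 μg/mL is ≤ 1 μg/mL — S
Moxifloxacin: 1 μg/mL is ≤ 8 μg/mL ⇒ Susceptible
Cefepime (0.5 μg/mL) ≤ 8 μg/mL — susceptible
Clindamycin (1 μg/mL) ≥ 0.25 μg/mL — resistant
Susceptible: 6/8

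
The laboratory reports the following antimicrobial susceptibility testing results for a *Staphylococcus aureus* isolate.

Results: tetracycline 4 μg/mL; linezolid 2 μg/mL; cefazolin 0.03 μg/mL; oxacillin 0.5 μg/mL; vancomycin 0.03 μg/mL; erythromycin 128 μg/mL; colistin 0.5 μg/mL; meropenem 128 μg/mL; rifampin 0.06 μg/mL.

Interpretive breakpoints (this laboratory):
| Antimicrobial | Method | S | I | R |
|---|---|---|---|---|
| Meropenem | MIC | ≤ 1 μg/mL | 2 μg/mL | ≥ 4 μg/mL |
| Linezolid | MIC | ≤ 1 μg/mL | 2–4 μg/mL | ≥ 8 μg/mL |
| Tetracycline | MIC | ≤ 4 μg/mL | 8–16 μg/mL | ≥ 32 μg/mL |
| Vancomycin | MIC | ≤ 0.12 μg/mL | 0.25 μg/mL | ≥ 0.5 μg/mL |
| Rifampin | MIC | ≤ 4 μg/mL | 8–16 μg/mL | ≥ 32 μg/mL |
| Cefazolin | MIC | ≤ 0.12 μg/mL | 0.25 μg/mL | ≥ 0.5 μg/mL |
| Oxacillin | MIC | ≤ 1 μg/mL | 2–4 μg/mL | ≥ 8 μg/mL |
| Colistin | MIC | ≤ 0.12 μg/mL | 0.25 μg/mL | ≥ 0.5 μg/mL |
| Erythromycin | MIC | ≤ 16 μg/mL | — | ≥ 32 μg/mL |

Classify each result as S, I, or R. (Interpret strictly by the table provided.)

S, I, S, S, S, R, R, R, S

Tetracycline (4 μg/mL) ≤ 4 μg/mL → susceptible
Linezolid (2 μg/mL) in 2–4 μg/mL ⇒ intermediate
Cefazolin: 0.03 μg/mL is ≤ 0.12 μg/mL ⇒ Susceptible
Oxacillin 0.5 μg/mL: ≤ 1 μg/mL — Susceptible
Vancomycin: 0.03 μg/mL is ≤ 0.12 μg/mL — susceptible
Erythromycin 128 μg/mL: ≥ 32 μg/mL → R
Colistin: 0.5 μg/mL is ≥ 0.5 μg/mL → Resistant
Meropenem (128 μg/mL) ≥ 4 μg/mL → R
Rifampin (0.06 μg/mL) ≤ 4 μg/mL → susceptible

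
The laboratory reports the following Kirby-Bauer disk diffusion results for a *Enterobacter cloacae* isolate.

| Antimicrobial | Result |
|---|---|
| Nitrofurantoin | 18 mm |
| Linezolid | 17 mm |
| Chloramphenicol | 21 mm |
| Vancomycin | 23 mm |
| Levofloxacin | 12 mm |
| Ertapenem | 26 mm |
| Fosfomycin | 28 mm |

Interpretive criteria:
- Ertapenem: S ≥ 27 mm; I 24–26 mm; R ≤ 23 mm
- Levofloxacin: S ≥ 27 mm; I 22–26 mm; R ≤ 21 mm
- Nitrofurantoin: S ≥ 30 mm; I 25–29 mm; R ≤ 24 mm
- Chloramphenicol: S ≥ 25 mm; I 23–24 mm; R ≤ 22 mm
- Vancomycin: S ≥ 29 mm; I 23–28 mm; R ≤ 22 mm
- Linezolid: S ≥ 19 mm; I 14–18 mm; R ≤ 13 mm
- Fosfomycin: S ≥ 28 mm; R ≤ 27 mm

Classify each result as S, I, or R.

R, I, R, I, R, I, S

Nitrofurantoin: 18 mm is ≤ 24 mm ⇒ Resistant
Linezolid 17 mm: in 14–18 mm → I
Chloramphenicol 21 mm: ≤ 22 mm ⇒ R
Vancomycin (23 mm) in 23–28 mm → I
Levofloxacin: 12 mm is ≤ 21 mm — resistant
Ertapenem 26 mm: in 24–26 mm — intermediate
Fosfomycin: 28 mm is ≥ 28 mm → susceptible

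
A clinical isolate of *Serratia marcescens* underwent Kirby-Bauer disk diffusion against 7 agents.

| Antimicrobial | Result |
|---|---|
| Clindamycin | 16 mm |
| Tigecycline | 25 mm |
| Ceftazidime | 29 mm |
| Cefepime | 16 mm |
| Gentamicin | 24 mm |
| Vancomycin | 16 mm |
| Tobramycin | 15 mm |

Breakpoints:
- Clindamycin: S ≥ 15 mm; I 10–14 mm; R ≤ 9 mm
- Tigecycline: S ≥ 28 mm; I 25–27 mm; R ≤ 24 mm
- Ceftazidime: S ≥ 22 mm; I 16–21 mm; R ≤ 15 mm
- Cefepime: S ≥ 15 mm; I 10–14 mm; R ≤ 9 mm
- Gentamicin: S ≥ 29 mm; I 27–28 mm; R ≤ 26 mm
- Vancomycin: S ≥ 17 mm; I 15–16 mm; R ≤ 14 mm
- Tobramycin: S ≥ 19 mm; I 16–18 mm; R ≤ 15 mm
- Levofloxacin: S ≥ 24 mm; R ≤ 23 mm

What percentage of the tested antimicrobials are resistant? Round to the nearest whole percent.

Clindamycin: 16 mm is ≥ 15 mm — S
Tigecycline 25 mm: in 25–27 mm — Intermediate
Ceftazidime: 29 mm is ≥ 22 mm → Susceptible
Cefepime: 16 mm is ≥ 15 mm ⇒ susceptible
Gentamicin 24 mm: ≤ 26 mm → R
Vancomycin: 16 mm is in 15–16 mm ⇒ I
Tobramycin 15 mm: ≤ 15 mm — R
Resistant: 2/7

29%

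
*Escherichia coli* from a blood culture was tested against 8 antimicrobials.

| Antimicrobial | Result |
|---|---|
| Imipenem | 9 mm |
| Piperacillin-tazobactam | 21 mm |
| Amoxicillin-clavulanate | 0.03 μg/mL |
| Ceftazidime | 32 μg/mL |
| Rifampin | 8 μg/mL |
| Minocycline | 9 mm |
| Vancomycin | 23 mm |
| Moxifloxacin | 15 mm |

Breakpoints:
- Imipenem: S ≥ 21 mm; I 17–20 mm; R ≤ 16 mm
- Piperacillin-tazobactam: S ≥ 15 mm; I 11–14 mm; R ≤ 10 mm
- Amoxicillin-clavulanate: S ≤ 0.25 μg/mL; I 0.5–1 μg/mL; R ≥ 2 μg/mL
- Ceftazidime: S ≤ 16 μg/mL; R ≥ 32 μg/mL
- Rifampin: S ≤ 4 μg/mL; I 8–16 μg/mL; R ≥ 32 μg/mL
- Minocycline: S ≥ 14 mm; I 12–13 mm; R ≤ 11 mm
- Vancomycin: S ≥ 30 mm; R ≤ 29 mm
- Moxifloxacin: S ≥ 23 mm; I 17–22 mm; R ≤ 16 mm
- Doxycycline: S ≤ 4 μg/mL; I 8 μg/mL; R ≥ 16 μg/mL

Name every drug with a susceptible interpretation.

piperacillin-tazobactam, amoxicillin-clavulanate

Imipenem (9 mm) ≤ 16 mm → R
Piperacillin-tazobactam: 21 mm is ≥ 15 mm ⇒ susceptible
Amoxicillin-clavulanate: 0.03 μg/mL is ≤ 0.25 μg/mL → S
Ceftazidime: 32 μg/mL is ≥ 32 μg/mL ⇒ Resistant
Rifampin 8 μg/mL: in 8–16 μg/mL — intermediate
Minocycline: 9 mm is ≤ 11 mm → R
Vancomycin: 23 mm is ≤ 29 mm → Resistant
Moxifloxacin: 15 mm is ≤ 16 mm ⇒ Resistant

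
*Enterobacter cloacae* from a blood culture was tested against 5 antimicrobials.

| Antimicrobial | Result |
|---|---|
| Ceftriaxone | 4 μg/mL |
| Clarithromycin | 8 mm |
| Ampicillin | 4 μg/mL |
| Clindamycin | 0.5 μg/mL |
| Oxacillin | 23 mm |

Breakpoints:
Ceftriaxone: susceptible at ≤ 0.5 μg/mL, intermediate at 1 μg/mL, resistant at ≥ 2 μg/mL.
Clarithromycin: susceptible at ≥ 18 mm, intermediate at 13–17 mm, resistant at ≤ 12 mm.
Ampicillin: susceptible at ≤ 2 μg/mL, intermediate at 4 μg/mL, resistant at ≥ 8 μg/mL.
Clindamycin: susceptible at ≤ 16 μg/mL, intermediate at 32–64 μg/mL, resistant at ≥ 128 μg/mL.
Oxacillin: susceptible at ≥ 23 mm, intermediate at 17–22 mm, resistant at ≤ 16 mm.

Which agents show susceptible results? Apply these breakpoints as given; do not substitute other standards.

Ceftriaxone 4 μg/mL: ≥ 2 μg/mL — resistant
Clarithromycin: 8 mm is ≤ 12 mm — resistant
Ampicillin 4 μg/mL: = 4 μg/mL ⇒ Intermediate
Clindamycin 0.5 μg/mL: ≤ 16 μg/mL → S
Oxacillin (23 mm) ≥ 23 mm → Susceptible

clindamycin, oxacillin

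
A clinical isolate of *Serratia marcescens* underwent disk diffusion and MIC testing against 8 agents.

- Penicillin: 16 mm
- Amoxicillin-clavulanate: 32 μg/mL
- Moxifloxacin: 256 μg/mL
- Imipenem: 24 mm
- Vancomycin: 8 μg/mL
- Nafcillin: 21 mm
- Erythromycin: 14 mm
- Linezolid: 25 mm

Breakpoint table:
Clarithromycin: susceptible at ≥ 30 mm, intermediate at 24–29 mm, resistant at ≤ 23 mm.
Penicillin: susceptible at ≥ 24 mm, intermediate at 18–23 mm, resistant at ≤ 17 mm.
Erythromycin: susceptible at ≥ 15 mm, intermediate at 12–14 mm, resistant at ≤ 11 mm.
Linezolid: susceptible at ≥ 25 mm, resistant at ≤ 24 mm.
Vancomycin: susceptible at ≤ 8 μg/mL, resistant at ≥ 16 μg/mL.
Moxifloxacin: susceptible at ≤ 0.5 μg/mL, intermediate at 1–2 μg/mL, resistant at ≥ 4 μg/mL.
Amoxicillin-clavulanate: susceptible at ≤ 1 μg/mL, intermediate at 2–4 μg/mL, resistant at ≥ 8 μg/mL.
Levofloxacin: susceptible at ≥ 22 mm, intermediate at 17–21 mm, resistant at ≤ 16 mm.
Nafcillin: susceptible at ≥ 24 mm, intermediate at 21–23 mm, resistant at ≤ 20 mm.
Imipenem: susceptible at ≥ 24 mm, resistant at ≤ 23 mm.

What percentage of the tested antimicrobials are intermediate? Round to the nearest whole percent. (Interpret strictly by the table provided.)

25%

Penicillin: 16 mm is ≤ 17 mm ⇒ Resistant
Amoxicillin-clavulanate: 32 μg/mL is ≥ 8 μg/mL — resistant
Moxifloxacin 256 μg/mL: ≥ 4 μg/mL → resistant
Imipenem 24 mm: ≥ 24 mm → S
Vancomycin: 8 μg/mL is ≤ 8 μg/mL → S
Nafcillin: 21 mm is in 21–23 mm ⇒ Intermediate
Erythromycin 14 mm: in 12–14 mm ⇒ intermediate
Linezolid: 25 mm is ≥ 25 mm — susceptible
Intermediate: 2/8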